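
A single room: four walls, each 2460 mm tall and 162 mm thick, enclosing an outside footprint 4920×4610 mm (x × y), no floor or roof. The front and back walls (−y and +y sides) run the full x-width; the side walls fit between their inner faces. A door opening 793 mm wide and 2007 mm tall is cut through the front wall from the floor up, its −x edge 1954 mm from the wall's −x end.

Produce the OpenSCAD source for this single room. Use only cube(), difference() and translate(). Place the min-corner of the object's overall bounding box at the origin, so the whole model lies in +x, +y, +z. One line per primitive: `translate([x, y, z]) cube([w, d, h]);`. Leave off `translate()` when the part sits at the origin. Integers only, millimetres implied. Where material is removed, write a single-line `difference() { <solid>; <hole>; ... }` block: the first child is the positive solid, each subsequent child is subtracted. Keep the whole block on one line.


difference() { cube([4920, 162, 2460]); translate([1954, 0, 0]) cube([793, 162, 2007]); }
translate([0, 4448, 0]) cube([4920, 162, 2460]);
translate([0, 162, 0]) cube([162, 4286, 2460]);
translate([4758, 162, 0]) cube([162, 4286, 2460]);


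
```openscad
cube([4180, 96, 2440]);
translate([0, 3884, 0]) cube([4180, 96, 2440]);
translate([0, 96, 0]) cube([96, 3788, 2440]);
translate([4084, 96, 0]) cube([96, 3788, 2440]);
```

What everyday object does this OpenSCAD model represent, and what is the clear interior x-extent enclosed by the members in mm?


A house (or room) frame. The interior width is 3988 mm.

Four 2440 mm walls enclosing a rectangle with no floor or roof — a room or house frame. Outside width is 4180 mm and wall thickness is 96 mm, so the interior width is 4180 − 2 × 96 = 3988 mm.


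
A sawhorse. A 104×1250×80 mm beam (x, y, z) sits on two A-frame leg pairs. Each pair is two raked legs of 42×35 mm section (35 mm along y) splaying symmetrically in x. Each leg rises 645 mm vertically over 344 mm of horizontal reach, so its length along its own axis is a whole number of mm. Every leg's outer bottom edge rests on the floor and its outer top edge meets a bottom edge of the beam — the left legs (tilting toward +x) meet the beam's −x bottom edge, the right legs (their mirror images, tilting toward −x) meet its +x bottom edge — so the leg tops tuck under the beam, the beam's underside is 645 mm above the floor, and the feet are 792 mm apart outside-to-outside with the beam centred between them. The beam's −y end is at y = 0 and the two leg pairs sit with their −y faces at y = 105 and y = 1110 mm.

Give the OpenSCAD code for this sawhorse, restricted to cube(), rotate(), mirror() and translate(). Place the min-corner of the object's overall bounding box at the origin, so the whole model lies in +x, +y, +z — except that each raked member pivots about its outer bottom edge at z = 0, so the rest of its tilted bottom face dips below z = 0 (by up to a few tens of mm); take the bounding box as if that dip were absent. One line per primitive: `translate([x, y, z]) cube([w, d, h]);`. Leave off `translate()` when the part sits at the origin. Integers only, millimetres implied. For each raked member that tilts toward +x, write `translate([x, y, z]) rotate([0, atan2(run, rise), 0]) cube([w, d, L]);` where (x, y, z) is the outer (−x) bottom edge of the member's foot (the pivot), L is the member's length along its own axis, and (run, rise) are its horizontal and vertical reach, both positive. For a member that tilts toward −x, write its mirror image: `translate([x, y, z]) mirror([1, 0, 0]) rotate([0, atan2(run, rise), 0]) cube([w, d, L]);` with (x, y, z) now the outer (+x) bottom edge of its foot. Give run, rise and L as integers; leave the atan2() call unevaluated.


translate([344, 0, 645]) cube([104, 1250, 80]);
translate([0, 105, 0]) rotate([0, atan2(344, 645), 0]) cube([42, 35, 731]);
translate([792, 105, 0]) mirror([1, 0, 0]) rotate([0, atan2(344, 645), 0]) cube([42, 35, 731]);
translate([0, 1110, 0]) rotate([0, atan2(344, 645), 0]) cube([42, 35, 731]);
translate([792, 1110, 0]) mirror([1, 0, 0]) rotate([0, atan2(344, 645), 0]) cube([42, 35, 731]);


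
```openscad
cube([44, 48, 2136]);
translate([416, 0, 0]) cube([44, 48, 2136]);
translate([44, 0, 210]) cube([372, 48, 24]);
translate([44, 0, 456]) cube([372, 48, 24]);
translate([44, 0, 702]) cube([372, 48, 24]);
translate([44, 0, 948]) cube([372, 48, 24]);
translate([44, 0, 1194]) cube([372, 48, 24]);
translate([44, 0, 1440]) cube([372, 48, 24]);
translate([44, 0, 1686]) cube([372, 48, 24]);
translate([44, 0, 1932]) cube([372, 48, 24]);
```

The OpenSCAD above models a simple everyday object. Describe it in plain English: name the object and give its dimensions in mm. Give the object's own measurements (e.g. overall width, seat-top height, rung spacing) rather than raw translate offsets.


A straight ladder. Two 44×48 mm vertical rails, 2136 mm tall, stand 460 mm apart (outside-to-outside) with their front faces coplanar on the −y side. 8 rungs, each 48 mm deep and 24 mm tall, span between the inner faces of the rails, front faces flush with the rails. The lowest rung's underside is at z = 210 mm and rungs are spaced 246 mm apart (underside to underside).


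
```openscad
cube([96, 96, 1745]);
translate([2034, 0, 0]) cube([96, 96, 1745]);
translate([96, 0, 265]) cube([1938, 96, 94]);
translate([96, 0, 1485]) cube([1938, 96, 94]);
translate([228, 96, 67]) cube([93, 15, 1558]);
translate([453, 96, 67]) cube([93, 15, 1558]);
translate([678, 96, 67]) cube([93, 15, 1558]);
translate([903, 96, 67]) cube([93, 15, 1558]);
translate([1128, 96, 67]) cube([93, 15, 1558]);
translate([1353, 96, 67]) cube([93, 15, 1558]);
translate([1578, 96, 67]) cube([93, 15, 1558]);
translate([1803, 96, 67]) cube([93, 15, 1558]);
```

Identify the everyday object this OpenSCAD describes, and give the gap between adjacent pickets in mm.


A fence section. The picket gap is 132 mm.

Two posts, two rails, 8 pickets — a fence section. Span 1938 mm holds 8 pickets of 93 mm with 9 equal gaps: ⌊(1938 − 8·93) / 9⌋ = 132 mm.


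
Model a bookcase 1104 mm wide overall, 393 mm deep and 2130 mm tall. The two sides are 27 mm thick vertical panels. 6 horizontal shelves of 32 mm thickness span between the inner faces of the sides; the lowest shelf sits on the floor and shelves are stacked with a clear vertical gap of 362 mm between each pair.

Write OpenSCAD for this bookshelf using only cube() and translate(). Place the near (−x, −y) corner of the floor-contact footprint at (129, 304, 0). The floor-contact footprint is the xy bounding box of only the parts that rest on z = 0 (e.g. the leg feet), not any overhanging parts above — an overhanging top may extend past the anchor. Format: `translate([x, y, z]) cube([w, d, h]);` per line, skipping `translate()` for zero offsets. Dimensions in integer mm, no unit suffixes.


translate([129, 304, 0]) cube([27, 393, 2130]);
translate([1206, 304, 0]) cube([27, 393, 2130]);
translate([156, 304, 0]) cube([1050, 393, 32]);
translate([156, 304, 394]) cube([1050, 393, 32]);
translate([156, 304, 788]) cube([1050, 393, 32]);
translate([156, 304, 1182]) cube([1050, 393, 32]);
translate([156, 304, 1576]) cube([1050, 393, 32]);
translate([156, 304, 1970]) cube([1050, 393, 32]);


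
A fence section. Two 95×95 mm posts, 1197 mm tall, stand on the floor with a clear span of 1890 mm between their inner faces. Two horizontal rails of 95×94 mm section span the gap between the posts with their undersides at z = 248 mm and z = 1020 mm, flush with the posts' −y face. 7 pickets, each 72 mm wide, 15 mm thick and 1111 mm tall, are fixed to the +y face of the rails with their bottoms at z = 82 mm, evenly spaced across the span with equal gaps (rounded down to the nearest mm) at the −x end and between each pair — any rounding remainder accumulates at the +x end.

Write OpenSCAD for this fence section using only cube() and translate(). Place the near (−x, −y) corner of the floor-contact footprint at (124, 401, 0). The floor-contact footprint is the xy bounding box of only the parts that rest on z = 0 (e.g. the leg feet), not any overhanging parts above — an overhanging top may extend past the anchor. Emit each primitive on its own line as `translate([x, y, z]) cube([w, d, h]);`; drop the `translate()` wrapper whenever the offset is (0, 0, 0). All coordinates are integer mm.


translate([124, 401, 0]) cube([95, 95, 1197]);
translate([2109, 401, 0]) cube([95, 95, 1197]);
translate([219, 401, 248]) cube([1890, 95, 94]);
translate([219, 401, 1020]) cube([1890, 95, 94]);
translate([392, 496, 82]) cube([72, 15, 1111]);
translate([637, 496, 82]) cube([72, 15, 1111]);
translate([882, 496, 82]) cube([72, 15, 1111]);
translate([1127, 496, 82]) cube([72, 15, 1111]);
translate([1372, 496, 82]) cube([72, 15, 1111]);
translate([1617, 496, 82]) cube([72, 15, 1111]);
translate([1862, 496, 82]) cube([72, 15, 1111]);


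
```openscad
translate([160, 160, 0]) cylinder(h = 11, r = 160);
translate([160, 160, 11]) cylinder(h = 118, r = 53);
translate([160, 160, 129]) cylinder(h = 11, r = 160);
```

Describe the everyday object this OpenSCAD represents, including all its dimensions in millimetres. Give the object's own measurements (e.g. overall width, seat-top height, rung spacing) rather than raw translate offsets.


A spool: two coaxial disc flanges of radius 160 mm and thickness 11 mm, joined by a core cylinder of radius 53 mm and height 118 mm. The lower flange rests on z = 0 and the three cylinders share a vertical axis.


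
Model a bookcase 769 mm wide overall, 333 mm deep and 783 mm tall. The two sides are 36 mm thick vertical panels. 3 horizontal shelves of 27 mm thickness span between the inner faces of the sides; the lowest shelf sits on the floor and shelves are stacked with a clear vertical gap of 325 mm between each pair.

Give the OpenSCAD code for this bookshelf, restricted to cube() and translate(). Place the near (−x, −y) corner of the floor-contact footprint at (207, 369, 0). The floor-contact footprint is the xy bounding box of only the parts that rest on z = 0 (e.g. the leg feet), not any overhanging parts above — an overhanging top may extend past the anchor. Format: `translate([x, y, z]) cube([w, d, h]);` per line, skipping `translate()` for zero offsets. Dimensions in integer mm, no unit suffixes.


translate([207, 369, 0]) cube([36, 333, 783]);
translate([940, 369, 0]) cube([36, 333, 783]);
translate([243, 369, 0]) cube([697, 333, 27]);
translate([243, 369, 352]) cube([697, 333, 27]);
translate([243, 369, 704]) cube([697, 333, 27]);


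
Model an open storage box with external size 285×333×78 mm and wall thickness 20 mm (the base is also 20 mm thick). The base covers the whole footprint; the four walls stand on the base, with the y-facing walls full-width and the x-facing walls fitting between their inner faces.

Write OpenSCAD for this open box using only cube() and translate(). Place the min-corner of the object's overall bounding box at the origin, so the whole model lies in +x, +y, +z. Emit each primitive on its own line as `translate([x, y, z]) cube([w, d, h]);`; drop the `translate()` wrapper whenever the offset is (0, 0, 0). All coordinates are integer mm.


cube([285, 333, 20]);
translate([0, 0, 20]) cube([285, 20, 58]);
translate([0, 313, 20]) cube([285, 20, 58]);
translate([0, 20, 20]) cube([20, 293, 58]);
translate([265, 20, 20]) cube([20, 293, 58]);


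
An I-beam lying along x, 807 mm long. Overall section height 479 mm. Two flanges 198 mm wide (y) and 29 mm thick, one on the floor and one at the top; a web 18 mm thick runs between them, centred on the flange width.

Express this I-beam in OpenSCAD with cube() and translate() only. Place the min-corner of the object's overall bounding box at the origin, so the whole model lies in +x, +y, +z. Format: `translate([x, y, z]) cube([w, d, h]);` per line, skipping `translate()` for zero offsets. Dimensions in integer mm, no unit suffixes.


cube([807, 198, 29]);
translate([0, 90, 29]) cube([807, 18, 421]);
translate([0, 0, 450]) cube([807, 198, 29]);


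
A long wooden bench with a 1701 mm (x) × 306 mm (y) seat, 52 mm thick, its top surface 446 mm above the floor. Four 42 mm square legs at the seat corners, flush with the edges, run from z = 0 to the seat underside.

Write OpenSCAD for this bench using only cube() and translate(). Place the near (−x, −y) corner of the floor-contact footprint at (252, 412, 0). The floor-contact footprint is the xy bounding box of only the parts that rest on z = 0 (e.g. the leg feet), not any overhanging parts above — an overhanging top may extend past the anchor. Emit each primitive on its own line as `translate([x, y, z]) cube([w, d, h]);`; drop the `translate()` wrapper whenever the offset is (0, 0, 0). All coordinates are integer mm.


translate([252, 412, 394]) cube([1701, 306, 52]);
translate([252, 412, 0]) cube([42, 42, 394]);
translate([252, 676, 0]) cube([42, 42, 394]);
translate([1911, 412, 0]) cube([42, 42, 394]);
translate([1911, 676, 0]) cube([42, 42, 394]);


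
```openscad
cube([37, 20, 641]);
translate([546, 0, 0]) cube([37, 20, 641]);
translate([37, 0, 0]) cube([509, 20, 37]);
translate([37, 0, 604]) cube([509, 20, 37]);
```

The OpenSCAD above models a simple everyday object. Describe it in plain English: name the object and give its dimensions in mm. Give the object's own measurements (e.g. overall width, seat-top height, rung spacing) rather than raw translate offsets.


A rectangular picture frame lying in the x–z plane (depth along y). The opening is 509 mm wide (x) by 567 mm tall (z), surrounded by a border 37 mm wide on all four sides. The frame is 20 mm deep and is made of two full-height vertical stiles with two horizontal rails fitted between them.


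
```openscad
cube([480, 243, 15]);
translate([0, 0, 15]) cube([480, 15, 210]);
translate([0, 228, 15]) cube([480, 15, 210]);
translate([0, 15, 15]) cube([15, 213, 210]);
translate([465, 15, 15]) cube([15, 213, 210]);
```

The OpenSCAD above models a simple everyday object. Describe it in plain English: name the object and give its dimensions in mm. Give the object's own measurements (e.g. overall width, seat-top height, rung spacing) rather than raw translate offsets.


An open-topped rectangular box: outside dimensions 480×243×225 mm, with a uniform wall and base thickness of 15 mm. The base is a full 480×243 slab on the floor; four walls sit on top of the base. The front and back walls (the −y and +y sides) span the full width; the two side walls fit between them.


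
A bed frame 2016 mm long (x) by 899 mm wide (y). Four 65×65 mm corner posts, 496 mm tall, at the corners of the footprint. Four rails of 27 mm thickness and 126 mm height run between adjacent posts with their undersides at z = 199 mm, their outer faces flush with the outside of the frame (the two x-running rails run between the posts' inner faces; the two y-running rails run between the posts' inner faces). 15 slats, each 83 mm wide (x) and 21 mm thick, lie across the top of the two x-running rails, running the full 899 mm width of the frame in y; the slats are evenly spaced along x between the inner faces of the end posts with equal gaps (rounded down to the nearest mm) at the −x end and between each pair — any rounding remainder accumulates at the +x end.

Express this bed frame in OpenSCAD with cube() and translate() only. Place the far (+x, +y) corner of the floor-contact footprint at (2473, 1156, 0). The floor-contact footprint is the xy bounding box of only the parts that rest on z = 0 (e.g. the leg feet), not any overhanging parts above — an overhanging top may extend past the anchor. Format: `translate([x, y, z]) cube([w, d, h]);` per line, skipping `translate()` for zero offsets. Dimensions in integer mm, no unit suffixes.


translate([457, 257, 0]) cube([65, 65, 496]);
translate([457, 1091, 0]) cube([65, 65, 496]);
translate([2408, 257, 0]) cube([65, 65, 496]);
translate([2408, 1091, 0]) cube([65, 65, 496]);
translate([522, 257, 199]) cube([1886, 27, 126]);
translate([522, 1129, 199]) cube([1886, 27, 126]);
translate([457, 322, 199]) cube([27, 769, 126]);
translate([2446, 322, 199]) cube([27, 769, 126]);
translate([562, 257, 325]) cube([83, 899, 21]);
translate([685, 257, 325]) cube([83, 899, 21]);
translate([808, 257, 325]) cube([83, 899, 21]);
translate([931, 257, 325]) cube([83, 899, 21]);
translate([1054, 257, 325]) cube([83, 899, 21]);
translate([1177, 257, 325]) cube([83, 899, 21]);
translate([1300, 257, 325]) cube([83, 899, 21]);
translate([1423, 257, 325]) cube([83, 899, 21]);
translate([1546, 257, 325]) cube([83, 899, 21]);
translate([1669, 257, 325]) cube([83, 899, 21]);
translate([1792, 257, 325]) cube([83, 899, 21]);
translate([1915, 257, 325]) cube([83, 899, 21]);
translate([2038, 257, 325]) cube([83, 899, 21]);
translate([2161, 257, 325]) cube([83, 899, 21]);
translate([2284, 257, 325]) cube([83, 899, 21]);


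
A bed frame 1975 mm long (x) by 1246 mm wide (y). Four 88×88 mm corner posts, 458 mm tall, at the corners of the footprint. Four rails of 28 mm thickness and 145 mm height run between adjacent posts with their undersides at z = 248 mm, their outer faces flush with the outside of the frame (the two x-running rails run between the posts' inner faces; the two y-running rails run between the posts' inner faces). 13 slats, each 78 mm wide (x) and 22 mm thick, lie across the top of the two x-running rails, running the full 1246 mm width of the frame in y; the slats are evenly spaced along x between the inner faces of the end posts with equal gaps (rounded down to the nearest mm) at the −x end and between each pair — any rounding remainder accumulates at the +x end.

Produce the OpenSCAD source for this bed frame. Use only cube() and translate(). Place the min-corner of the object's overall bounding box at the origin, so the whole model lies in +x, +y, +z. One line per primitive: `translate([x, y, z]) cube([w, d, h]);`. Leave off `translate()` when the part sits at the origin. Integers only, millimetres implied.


cube([88, 88, 458]);
translate([0, 1158, 0]) cube([88, 88, 458]);
translate([1887, 0, 0]) cube([88, 88, 458]);
translate([1887, 1158, 0]) cube([88, 88, 458]);
translate([88, 0, 248]) cube([1799, 28, 145]);
translate([88, 1218, 248]) cube([1799, 28, 145]);
translate([0, 88, 248]) cube([28, 1070, 145]);
translate([1947, 88, 248]) cube([28, 1070, 145]);
translate([144, 0, 393]) cube([78, 1246, 22]);
translate([278, 0, 393]) cube([78, 1246, 22]);
translate([412, 0, 393]) cube([78, 1246, 22]);
translate([546, 0, 393]) cube([78, 1246, 22]);
translate([680, 0, 393]) cube([78, 1246, 22]);
translate([814, 0, 393]) cube([78, 1246, 22]);
translate([948, 0, 393]) cube([78, 1246, 22]);
translate([1082, 0, 393]) cube([78, 1246, 22]);
translate([1216, 0, 393]) cube([78, 1246, 22]);
translate([1350, 0, 393]) cube([78, 1246, 22]);
translate([1484, 0, 393]) cube([78, 1246, 22]);
translate([1618, 0, 393]) cube([78, 1246, 22]);
translate([1752, 0, 393]) cube([78, 1246, 22]);


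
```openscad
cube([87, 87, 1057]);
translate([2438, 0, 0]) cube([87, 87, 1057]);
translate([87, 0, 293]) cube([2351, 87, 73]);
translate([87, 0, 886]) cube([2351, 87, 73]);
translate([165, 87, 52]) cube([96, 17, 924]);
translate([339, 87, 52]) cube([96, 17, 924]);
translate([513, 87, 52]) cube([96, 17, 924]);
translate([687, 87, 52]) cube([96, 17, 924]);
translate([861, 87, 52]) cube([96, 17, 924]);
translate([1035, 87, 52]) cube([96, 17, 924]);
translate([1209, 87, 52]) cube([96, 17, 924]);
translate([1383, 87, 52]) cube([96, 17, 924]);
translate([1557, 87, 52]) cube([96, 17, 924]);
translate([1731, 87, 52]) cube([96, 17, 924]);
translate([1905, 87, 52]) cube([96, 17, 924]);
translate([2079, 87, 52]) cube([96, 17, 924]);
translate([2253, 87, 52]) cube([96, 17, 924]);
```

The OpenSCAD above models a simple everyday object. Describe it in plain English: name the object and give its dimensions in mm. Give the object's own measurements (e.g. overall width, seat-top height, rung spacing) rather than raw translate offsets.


A fence section. Two 87×87 mm posts, 1057 mm tall, stand on the floor with a clear span of 2351 mm between their inner faces. Two horizontal rails of 87×73 mm section span the gap between the posts with their undersides at z = 293 mm and z = 886 mm, flush with the posts' −y face. 13 pickets, each 96 mm wide, 17 mm thick and 924 mm tall, are fixed to the +y face of the rails with their bottoms at z = 52 mm, spaced across the span with a 78 mm gap after the −x post and between neighbouring pickets, with 89 mm left before the +x post.


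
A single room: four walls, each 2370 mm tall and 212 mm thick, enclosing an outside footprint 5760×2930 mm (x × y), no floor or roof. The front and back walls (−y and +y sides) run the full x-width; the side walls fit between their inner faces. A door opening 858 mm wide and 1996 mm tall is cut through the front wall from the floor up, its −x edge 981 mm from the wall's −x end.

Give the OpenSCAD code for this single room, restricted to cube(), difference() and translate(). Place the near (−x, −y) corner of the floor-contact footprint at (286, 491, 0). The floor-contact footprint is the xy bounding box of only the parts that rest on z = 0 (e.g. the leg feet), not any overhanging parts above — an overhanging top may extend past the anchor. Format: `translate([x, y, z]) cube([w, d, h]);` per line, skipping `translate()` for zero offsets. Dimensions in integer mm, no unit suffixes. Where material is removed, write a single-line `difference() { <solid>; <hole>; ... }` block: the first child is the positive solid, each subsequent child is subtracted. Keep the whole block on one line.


difference() { translate([286, 491, 0]) cube([5760, 212, 2370]); translate([1267, 491, 0]) cube([858, 212, 1996]); }
translate([286, 3209, 0]) cube([5760, 212, 2370]);
translate([286, 703, 0]) cube([212, 2506, 2370]);
translate([5834, 703, 0]) cube([212, 2506, 2370]);


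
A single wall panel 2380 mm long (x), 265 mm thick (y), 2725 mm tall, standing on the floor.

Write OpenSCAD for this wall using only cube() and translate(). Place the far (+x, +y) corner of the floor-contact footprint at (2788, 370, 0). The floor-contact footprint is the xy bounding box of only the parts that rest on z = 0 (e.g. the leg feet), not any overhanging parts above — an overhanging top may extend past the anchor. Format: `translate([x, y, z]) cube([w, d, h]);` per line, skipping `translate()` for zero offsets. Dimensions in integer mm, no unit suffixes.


translate([408, 105, 0]) cube([2380, 265, 2725]);


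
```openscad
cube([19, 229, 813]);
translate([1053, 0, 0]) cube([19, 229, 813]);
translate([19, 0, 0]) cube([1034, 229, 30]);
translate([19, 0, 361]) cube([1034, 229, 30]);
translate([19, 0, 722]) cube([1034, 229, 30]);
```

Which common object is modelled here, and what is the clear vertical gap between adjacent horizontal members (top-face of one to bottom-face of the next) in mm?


A bookshelf. The clear shelf gap is 331 mm.

Two tall side panels with 3 horizontal boards between them — a bookshelf. The first two shelf undersides are at z = 0 and z = 361; with shelf thickness 30, the clear gap is 361 − 0 − 30 = 331 mm.


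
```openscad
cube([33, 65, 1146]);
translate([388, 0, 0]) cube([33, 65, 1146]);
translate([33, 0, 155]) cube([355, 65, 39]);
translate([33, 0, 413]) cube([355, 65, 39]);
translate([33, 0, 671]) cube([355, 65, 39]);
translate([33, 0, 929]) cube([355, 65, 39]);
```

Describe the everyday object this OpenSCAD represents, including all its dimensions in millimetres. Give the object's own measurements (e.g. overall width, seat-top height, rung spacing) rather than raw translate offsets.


A straight ladder. Two 33×65 mm vertical rails, 1146 mm tall, stand 421 mm apart (outside-to-outside) with their front faces coplanar on the −y side. 4 rungs, each 65 mm deep and 39 mm tall, span between the inner faces of the rails, front faces flush with the rails. The lowest rung's underside is at z = 155 mm and rungs are spaced 258 mm apart (underside to underside).


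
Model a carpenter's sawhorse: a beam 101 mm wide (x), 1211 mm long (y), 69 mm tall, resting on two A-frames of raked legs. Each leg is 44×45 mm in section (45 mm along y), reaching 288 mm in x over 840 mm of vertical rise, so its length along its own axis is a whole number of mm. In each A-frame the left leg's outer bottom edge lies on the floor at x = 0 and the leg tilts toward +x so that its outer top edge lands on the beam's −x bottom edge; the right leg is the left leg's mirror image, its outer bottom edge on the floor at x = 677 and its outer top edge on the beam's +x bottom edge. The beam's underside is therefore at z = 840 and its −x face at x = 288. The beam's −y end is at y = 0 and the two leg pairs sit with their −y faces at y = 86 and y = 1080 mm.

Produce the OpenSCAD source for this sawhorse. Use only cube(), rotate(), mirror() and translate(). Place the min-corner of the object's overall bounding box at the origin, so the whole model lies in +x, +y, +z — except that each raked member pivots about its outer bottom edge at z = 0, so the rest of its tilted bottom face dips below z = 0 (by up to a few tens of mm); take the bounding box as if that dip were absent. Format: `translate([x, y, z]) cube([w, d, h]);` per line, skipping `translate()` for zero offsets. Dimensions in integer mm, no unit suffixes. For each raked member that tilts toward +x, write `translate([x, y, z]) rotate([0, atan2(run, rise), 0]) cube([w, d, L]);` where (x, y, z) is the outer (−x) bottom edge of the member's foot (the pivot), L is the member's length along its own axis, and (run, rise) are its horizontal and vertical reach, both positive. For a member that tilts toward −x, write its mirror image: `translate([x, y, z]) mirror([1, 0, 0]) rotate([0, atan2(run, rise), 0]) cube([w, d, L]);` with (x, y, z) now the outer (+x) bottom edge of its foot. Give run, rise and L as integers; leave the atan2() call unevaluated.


translate([288, 0, 840]) cube([101, 1211, 69]);
translate([0, 86, 0]) rotate([0, atan2(288, 840), 0]) cube([44, 45, 888]);
translate([677, 86, 0]) mirror([1, 0, 0]) rotate([0, atan2(288, 840), 0]) cube([44, 45, 888]);
translate([0, 1080, 0]) rotate([0, atan2(288, 840), 0]) cube([44, 45, 888]);
translate([677, 1080, 0]) mirror([1, 0, 0]) rotate([0, atan2(288, 840), 0]) cube([44, 45, 888]);


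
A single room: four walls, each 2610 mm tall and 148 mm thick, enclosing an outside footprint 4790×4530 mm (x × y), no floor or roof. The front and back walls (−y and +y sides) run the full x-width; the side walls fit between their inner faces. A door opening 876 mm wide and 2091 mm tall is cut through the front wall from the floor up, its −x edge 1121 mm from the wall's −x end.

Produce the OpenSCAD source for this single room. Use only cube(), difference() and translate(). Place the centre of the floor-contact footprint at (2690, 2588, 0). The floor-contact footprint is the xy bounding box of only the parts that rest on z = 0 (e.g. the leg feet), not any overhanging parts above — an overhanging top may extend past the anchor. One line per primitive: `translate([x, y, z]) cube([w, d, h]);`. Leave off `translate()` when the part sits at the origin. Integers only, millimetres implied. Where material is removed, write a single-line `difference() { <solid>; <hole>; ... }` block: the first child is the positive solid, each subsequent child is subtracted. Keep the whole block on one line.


difference() { translate([295, 323, 0]) cube([4790, 148, 2610]); translate([1416, 323, 0]) cube([876, 148, 2091]); }
translate([295, 4705, 0]) cube([4790, 148, 2610]);
translate([295, 471, 0]) cube([148, 4234, 2610]);
translate([4937, 471, 0]) cube([148, 4234, 2610]);


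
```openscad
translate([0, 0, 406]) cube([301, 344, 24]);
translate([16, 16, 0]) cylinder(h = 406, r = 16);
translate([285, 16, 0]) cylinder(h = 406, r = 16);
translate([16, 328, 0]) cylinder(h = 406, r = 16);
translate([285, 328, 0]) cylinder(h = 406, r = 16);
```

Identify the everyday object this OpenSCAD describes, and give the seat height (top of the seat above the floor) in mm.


A stool. The seat height is 430 mm.

A 301×344×24 slab at z = 406 on four corner cylinders — a stool. The seat top is 406 + 24 = 430 mm.


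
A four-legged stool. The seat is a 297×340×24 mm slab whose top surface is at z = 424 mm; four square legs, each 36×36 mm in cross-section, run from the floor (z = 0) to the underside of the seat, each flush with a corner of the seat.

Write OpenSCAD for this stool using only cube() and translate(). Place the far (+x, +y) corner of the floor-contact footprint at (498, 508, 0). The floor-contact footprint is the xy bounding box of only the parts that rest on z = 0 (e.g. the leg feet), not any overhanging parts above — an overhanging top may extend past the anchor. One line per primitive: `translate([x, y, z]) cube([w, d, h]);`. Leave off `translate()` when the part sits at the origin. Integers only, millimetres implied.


translate([201, 168, 400]) cube([297, 340, 24]);
translate([201, 168, 0]) cube([36, 36, 400]);
translate([462, 168, 0]) cube([36, 36, 400]);
translate([201, 472, 0]) cube([36, 36, 400]);
translate([462, 472, 0]) cube([36, 36, 400]);


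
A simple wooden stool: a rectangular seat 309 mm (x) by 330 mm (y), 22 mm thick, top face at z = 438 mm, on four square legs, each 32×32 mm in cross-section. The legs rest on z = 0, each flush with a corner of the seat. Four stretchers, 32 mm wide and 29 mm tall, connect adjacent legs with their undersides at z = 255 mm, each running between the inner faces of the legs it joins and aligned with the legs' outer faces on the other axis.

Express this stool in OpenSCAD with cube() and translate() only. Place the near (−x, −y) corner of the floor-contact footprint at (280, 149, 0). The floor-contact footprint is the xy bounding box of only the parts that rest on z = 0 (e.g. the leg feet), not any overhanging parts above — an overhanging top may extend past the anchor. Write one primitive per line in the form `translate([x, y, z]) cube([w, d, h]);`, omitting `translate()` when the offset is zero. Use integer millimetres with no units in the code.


translate([280, 149, 416]) cube([309, 330, 22]);
translate([280, 149, 0]) cube([32, 32, 416]);
translate([557, 149, 0]) cube([32, 32, 416]);
translate([280, 447, 0]) cube([32, 32, 416]);
translate([557, 447, 0]) cube([32, 32, 416]);
translate([312, 149, 255]) cube([245, 32, 29]);
translate([312, 447, 255]) cube([245, 32, 29]);
translate([280, 181, 255]) cube([32, 266, 29]);
translate([557, 181, 255]) cube([32, 266, 29]);


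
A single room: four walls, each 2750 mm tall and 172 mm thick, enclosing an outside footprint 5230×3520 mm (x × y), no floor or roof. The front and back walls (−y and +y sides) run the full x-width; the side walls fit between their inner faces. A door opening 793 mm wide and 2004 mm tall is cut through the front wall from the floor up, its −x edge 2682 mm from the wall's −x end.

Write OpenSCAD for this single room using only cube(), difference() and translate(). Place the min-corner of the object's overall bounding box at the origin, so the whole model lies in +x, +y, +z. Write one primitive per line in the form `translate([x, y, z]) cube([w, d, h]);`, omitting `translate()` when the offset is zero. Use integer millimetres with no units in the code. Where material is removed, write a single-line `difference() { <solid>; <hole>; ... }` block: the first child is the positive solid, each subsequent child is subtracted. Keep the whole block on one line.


difference() { cube([5230, 172, 2750]); translate([2682, 0, 0]) cube([793, 172, 2004]); }
translate([0, 3348, 0]) cube([5230, 172, 2750]);
translate([0, 172, 0]) cube([172, 3176, 2750]);
translate([5058, 172, 0]) cube([172, 3176, 2750]);


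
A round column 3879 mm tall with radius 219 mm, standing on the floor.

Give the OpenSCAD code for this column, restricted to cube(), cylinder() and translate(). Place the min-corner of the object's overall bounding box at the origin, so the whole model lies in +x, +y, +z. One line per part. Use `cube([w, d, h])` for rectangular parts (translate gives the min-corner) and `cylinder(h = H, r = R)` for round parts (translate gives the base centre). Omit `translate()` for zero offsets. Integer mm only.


translate([219, 219, 0]) cylinder(h = 3879, r = 219);


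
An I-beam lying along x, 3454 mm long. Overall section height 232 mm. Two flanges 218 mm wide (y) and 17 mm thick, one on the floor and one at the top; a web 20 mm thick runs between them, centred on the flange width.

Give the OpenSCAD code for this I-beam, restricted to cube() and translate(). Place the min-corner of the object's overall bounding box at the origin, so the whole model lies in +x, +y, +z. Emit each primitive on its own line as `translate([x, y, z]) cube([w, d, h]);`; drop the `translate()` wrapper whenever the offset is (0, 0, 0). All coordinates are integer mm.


cube([3454, 218, 17]);
translate([0, 99, 17]) cube([3454, 20, 198]);
translate([0, 0, 215]) cube([3454, 218, 17]);


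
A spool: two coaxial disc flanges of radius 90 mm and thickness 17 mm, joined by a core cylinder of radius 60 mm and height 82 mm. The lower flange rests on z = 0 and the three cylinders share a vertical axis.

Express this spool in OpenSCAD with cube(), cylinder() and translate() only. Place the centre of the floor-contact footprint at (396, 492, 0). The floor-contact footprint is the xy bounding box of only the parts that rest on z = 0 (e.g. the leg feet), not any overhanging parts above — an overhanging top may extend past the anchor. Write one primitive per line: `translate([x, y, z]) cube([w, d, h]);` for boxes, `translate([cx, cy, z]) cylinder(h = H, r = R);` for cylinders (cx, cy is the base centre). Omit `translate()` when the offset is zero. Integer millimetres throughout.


translate([396, 492, 0]) cylinder(h = 17, r = 90);
translate([396, 492, 17]) cylinder(h = 82, r = 60);
translate([396, 492, 99]) cylinder(h = 17, r = 90);


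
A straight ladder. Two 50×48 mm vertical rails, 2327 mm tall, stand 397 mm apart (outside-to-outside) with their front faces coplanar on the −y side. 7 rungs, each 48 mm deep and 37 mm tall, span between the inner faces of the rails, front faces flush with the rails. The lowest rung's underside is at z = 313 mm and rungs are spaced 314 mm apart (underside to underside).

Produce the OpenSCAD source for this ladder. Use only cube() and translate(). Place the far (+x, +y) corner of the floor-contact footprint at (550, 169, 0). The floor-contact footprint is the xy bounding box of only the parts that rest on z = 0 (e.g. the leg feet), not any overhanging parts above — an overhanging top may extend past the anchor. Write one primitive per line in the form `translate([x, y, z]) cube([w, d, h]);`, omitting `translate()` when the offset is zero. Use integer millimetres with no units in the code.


translate([153, 121, 0]) cube([50, 48, 2327]);
translate([500, 121, 0]) cube([50, 48, 2327]);
translate([203, 121, 313]) cube([297, 48, 37]);
translate([203, 121, 627]) cube([297, 48, 37]);
translate([203, 121, 941]) cube([297, 48, 37]);
translate([203, 121, 1255]) cube([297, 48, 37]);
translate([203, 121, 1569]) cube([297, 48, 37]);
translate([203, 121, 1883]) cube([297, 48, 37]);
translate([203, 121, 2197]) cube([297, 48, 37]);


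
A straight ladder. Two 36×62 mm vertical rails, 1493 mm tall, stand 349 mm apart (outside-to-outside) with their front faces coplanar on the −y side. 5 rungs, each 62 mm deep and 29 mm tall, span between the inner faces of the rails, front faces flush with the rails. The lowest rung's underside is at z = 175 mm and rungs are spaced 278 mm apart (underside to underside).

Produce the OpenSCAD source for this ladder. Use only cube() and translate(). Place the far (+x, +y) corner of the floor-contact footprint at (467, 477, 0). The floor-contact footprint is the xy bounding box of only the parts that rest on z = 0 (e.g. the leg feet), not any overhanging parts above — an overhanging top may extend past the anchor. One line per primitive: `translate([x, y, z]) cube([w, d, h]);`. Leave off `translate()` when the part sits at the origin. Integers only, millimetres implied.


translate([118, 415, 0]) cube([36, 62, 1493]);
translate([431, 415, 0]) cube([36, 62, 1493]);
translate([154, 415, 175]) cube([277, 62, 29]);
translate([154, 415, 453]) cube([277, 62, 29]);
translate([154, 415, 731]) cube([277, 62, 29]);
translate([154, 415, 1009]) cube([277, 62, 29]);
translate([154, 415, 1287]) cube([277, 62, 29]);


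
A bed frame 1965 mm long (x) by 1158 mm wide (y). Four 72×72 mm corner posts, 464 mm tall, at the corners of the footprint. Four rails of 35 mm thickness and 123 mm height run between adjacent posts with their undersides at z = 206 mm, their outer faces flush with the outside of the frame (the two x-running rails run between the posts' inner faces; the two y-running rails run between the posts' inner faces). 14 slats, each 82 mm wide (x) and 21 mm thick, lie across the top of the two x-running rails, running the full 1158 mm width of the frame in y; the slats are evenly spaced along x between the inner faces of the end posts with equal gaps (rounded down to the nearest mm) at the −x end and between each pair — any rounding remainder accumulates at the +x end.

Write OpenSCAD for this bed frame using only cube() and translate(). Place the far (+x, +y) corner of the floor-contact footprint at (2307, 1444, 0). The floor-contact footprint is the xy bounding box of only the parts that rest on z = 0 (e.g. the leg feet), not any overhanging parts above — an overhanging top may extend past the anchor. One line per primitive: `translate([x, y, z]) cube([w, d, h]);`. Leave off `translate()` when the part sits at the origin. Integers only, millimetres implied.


// slat z = rail_z + rail_h = 206 + 123 = 329
// slat gap = ⌊(1821 − 14·82) / 15⌋ = 44
translate([342, 286, 0]) cube([72, 72, 464]);
translate([342, 1372, 0]) cube([72, 72, 464]);
translate([2235, 286, 0]) cube([72, 72, 464]);
translate([2235, 1372, 0]) cube([72, 72, 464]);
translate([414, 286, 206]) cube([1821, 35, 123]);
translate([414, 1409, 206]) cube([1821, 35, 123]);
translate([342, 358, 206]) cube([35, 1014, 123]);
translate([2272, 358, 206]) cube([35, 1014, 123]);
translate([458, 286, 329]) cube([82, 1158, 21]);
translate([584, 286, 329]) cube([82, 1158, 21]);
translate([710, 286, 329]) cube([82, 1158, 21]);
translate([836, 286, 329]) cube([82, 1158, 21]);
translate([962, 286, 329]) cube([82, 1158, 21]);
translate([1088, 286, 329]) cube([82, 1158, 21]);
translate([1214, 286, 329]) cube([82, 1158, 21]);
translate([1340, 286, 329]) cube([82, 1158, 21]);
translate([1466, 286, 329]) cube([82, 1158, 21]);
translate([1592, 286, 329]) cube([82, 1158, 21]);
translate([1718, 286, 329]) cube([82, 1158, 21]);
translate([1844, 286, 329]) cube([82, 1158, 21]);
translate([1970, 286, 329]) cube([82, 1158, 21]);
translate([2096, 286, 329]) cube([82, 1158, 21]);


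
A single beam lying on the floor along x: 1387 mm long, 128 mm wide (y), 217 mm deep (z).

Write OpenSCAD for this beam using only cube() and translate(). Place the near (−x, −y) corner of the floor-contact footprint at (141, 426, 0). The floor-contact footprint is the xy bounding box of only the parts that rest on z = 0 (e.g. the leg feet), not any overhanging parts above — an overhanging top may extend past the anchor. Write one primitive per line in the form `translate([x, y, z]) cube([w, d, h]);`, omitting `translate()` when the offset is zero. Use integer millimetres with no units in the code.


translate([141, 426, 0]) cube([1387, 128, 217]);


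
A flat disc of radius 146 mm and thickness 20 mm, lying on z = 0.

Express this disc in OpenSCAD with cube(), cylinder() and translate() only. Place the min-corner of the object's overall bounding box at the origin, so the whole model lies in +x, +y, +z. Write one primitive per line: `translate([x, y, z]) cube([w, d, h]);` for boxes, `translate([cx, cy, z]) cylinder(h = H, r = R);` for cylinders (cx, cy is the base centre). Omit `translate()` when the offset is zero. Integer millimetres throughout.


translate([146, 146, 0]) cylinder(h = 20, r = 146);
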